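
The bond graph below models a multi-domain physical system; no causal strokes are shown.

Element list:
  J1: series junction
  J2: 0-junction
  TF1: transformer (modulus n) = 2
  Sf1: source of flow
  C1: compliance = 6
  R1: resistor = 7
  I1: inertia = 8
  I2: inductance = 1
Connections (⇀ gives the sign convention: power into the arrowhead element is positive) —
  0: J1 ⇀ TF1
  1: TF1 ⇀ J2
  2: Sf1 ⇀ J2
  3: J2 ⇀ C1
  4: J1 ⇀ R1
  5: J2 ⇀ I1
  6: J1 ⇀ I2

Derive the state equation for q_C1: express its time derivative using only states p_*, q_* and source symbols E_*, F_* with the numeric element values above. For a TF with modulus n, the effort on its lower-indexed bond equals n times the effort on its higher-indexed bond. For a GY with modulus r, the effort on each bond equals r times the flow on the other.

dq_C1/dt = F_Sf1 - p_I1/8 + 2*p_I2

b2 |Sf1  (Sf1 (Sf) sets flow on bond)
b3 |J2  (C1: C, integral causality)
b1 |TF1  (0-jn J2 has e-setter on 3)
b5 |I1  (J2 effort already set via bond 3)
b0 |J1  (TF1: transformer flips bond 1)
b6 |I2  (prefer integral on I2)
b4 |J1  (J1 flow already set via bond 6)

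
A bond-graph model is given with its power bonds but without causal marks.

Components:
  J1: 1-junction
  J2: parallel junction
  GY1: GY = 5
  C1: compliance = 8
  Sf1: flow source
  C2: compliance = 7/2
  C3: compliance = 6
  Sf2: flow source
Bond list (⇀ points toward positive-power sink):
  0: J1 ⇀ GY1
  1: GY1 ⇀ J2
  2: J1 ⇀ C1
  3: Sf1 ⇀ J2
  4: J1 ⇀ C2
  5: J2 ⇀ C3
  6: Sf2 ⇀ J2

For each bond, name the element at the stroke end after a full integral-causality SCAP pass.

#3 stroke at Sf1  (Sf1 fixes flow; stroke at Sf1)
#6 stroke at Sf2  (source Sf2 imposes f)
#2 stroke at J1  (C1 integral (e out))
#4 stroke at J1  (prefer integral on C2)
#0 stroke at GY1  (J1 needs exactly one f-in)
#1 stroke at GY1  (GY1: gyrator matches bond 0)
#5 stroke at J2  (closing 0-jn rule on J2)

b0 →GY1
b1 →GY1
b2 →J1
b3 →Sf1
b4 →J1
b5 →J2
b6 →Sf2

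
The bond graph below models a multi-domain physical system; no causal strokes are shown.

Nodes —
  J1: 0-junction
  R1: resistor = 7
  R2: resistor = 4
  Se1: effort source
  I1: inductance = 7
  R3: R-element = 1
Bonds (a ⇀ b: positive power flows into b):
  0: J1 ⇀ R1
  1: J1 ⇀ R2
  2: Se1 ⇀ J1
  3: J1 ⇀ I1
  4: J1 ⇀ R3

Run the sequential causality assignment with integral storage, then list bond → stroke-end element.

β2 →J1  (source Se1 imposes e)
β0 →R1  (J1 effort already set via bond 2)
β1 →R2  (J1 effort already set via bond 2)
β3 →I1  (J1 effort already set via bond 2)
β4 →R3  (J1 effort already set via bond 2)

b0 →R1
b1 →R2
b2 →J1
b3 →I1
b4 →R3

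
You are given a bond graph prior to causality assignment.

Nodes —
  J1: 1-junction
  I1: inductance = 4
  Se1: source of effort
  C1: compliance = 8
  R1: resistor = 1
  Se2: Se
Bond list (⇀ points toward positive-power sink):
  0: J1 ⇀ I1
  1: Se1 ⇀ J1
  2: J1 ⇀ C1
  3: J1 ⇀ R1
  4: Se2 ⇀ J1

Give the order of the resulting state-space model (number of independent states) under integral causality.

2  (C1, I1 all integral)

β1 stroke at J1  (source Se1 imposes e)
β4 stroke at J1  (Se2 (Se) sets effort on bond)
β0 stroke at I1  (I1 outputs flow p/I1)
β2 stroke at J1  (J1 flow already set via bond 0)
β3 stroke at J1  (J1: bond 0 brought flow, rest push out)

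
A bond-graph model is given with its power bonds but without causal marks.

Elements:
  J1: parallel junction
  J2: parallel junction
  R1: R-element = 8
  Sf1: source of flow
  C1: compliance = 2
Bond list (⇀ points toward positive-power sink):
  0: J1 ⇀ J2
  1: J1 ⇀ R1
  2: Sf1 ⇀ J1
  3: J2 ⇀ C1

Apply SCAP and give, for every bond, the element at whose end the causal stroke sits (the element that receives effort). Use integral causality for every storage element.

b2 stroke→Sf1  (Sf1 fixes flow; stroke at Sf1)
b3 stroke→J2  (C1: C, integral causality)
b0 stroke→J1  (common-e at J2 fixed by 3)
b1 stroke→R1  (J1 effort already set via bond 0)

β0 stroke→J1
β1 stroke→R1
β2 stroke→Sf1
β3 stroke→J2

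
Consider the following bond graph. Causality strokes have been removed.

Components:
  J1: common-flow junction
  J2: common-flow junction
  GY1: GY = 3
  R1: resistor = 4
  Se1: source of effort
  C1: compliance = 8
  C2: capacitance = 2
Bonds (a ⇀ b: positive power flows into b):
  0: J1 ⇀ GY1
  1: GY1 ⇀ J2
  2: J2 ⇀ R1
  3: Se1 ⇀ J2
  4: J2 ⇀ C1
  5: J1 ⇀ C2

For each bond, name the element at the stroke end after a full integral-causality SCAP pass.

bond 3 |J2  (Se1 fixes effort; stroke away)
bond 4 |J2  (C1 outputs effort q/C1)
bond 5 |J1  (prefer integral on C2)
bond 0 |GY1  (J1: last free bond brings flow in)
bond 1 |GY1  (GY GY1: same side as bond 0)
bond 2 |J2  (1-jn J2 has f-setter on 1)

β0 |GY1
β1 |GY1
β2 |J2
β3 |J2
β4 |J2
β5 |J1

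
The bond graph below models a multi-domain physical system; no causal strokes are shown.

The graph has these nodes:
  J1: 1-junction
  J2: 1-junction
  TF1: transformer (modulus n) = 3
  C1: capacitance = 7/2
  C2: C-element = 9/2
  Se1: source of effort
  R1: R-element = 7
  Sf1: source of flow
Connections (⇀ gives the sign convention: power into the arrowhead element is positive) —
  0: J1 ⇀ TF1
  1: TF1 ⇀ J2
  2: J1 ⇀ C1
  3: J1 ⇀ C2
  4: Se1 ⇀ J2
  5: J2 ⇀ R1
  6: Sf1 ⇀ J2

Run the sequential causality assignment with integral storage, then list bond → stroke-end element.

#0 stroke at TF1
#1 stroke at J2
#2 stroke at J1
#3 stroke at J1
#4 stroke at J2
#5 stroke at J2
#6 stroke at Sf1

#4 |J2  (Se1: effort source, stroke at far end)
#6 |Sf1  (source Sf1 imposes f)
#1 |J2  (J2 flow already set via bond 6)
#5 |J2  (J2: bond 6 brought flow, rest push out)
#0 |TF1  (TF1: transformer flips bond 1)
#2 |J1  (J1: bond 0 brought flow, rest push out)
#3 |J1  (J1 flow already set via bond 0)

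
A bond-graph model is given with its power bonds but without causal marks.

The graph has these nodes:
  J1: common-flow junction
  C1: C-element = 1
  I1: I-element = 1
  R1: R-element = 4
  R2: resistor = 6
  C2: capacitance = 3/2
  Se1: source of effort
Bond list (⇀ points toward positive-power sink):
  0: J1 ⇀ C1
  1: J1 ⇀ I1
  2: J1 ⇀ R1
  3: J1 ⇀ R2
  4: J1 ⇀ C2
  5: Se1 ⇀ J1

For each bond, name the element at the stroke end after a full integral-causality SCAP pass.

β0 stroke at J1
β1 stroke at I1
β2 stroke at J1
β3 stroke at J1
β4 stroke at J1
β5 stroke at J1

β5 stroke at J1  (Se1 (Se) sets effort on bond)
β0 stroke at J1  (C1: C, integral causality)
β1 stroke at I1  (prefer integral on I1)
β2 stroke at J1  (J1: bond 1 brought flow, rest push out)
β3 stroke at J1  (J1 flow already set via bond 1)
β4 stroke at J1  (J1: bond 1 brought flow, rest push out)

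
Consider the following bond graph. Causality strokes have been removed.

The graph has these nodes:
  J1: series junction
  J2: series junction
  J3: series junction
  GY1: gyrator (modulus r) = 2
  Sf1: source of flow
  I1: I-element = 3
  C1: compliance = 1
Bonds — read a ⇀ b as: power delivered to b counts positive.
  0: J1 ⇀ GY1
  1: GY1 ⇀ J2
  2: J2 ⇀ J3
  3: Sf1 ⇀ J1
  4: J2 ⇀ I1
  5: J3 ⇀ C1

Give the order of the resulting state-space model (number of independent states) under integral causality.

bond 3 stroke→Sf1  (Sf1 fixes flow; stroke at Sf1)
bond 0 stroke→J1  (common-f at J1 fixed by 3)
bond 1 stroke→J2  (GY GY1: same side as bond 0)
bond 4 stroke→I1  (prefer integral on I1)
bond 2 stroke→J2  (J2: bond 4 brought flow, rest push out)
bond 5 stroke→J3  (J3: bond 2 brought flow, rest push out)

2  (C1, I1 all integral)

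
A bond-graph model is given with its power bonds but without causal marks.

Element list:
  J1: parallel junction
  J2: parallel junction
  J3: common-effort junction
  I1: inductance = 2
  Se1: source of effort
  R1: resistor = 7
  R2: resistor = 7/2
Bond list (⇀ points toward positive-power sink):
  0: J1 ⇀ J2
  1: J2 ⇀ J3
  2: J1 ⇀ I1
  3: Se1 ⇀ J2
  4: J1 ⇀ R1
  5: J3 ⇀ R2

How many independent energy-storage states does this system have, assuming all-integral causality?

1  (I1 all integral)

#3 →J2  (Se1 fixes effort; stroke away)
#0 →J1  (J2: bond 3 brought effort, rest push out)
#1 →J3  (J2: bond 3 brought effort, rest push out)
#5 →R2  (J3 effort already set via bond 1)
#2 →I1  (J1 effort already set via bond 0)
#4 →R1  (J1: bond 0 brought effort, rest push out)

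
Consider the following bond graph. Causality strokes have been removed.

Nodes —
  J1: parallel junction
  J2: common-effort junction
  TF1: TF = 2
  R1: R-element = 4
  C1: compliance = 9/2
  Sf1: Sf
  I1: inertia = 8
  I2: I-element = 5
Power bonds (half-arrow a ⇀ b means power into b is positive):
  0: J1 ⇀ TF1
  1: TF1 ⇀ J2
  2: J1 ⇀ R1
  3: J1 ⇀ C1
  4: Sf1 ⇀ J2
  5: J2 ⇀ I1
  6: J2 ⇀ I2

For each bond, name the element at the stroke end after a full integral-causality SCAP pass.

β4 stroke at Sf1  (source Sf1 imposes f)
β3 stroke at J1  (C1 outputs effort q/C1)
β0 stroke at TF1  (J1 effort already set via bond 3)
β2 stroke at R1  (J1: bond 3 brought effort, rest push out)
β1 stroke at J2  (TF TF1: opposite of bond 0)
β5 stroke at I1  (J2 effort already set via bond 1)
β6 stroke at I2  (common-e at J2 fixed by 1)

b0 stroke→TF1
b1 stroke→J2
b2 stroke→R1
b3 stroke→J1
b4 stroke→Sf1
b5 stroke→I1
b6 stroke→I2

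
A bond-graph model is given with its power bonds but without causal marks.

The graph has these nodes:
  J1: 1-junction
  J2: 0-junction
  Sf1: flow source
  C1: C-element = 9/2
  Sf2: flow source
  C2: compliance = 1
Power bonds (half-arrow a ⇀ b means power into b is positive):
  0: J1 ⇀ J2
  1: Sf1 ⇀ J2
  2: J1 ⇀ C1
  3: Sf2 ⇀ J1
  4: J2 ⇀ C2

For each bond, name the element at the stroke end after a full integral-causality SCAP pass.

b0 |J1
b1 |Sf1
b2 |J1
b3 |Sf2
b4 |J2

b1 stroke→Sf1  (Sf1 (Sf) sets flow on bond)
b3 stroke→Sf2  (Sf2 fixes flow; stroke at Sf2)
b0 stroke→J1  (1-jn J1 has f-setter on 3)
b2 stroke→J1  (1-jn J1 has f-setter on 3)
b4 stroke→J2  (closing 0-jn rule on J2)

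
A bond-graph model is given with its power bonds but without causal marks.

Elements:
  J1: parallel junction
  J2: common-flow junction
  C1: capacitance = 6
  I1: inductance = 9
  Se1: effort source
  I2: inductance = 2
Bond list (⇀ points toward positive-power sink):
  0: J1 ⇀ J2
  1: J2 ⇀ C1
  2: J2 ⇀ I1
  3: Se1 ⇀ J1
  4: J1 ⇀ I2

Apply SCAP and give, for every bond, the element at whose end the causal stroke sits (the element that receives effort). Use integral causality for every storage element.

β3 stroke→J1  (Se1: effort source, stroke at far end)
β0 stroke→J2  (common-e at J1 fixed by 3)
β4 stroke→I2  (J1: bond 3 brought effort, rest push out)
β1 stroke→J2  (C1 outputs effort q/C1)
β2 stroke→I1  (only one flow-in slot at J2)

b0 |J2
b1 |J2
b2 |I1
b3 |J1
b4 |I2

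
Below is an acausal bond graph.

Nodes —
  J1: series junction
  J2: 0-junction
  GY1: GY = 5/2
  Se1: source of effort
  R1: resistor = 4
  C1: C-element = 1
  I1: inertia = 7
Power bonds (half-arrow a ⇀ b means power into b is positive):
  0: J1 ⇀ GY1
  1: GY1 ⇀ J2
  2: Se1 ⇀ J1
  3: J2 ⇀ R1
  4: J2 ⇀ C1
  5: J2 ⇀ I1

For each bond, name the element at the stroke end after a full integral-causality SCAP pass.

b0 |GY1
b1 |GY1
b2 |J1
b3 |R1
b4 |J2
b5 |I1

β2 |J1  (source Se1 imposes e)
β0 |GY1  (only one flow-in slot at J1)
β1 |GY1  (GY GY1: same side as bond 0)
β4 |J2  (C1: C, integral causality)
β3 |R1  (0-jn J2 has e-setter on 4)
β5 |I1  (common-e at J2 fixed by 4)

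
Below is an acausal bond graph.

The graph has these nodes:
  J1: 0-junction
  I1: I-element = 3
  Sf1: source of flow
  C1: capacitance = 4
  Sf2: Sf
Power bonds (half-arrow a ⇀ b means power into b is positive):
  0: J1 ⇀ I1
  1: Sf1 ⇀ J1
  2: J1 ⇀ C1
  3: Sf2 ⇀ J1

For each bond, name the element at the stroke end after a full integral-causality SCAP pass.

β1 stroke→Sf1  (Sf1 fixes flow; stroke at Sf1)
β3 stroke→Sf2  (Sf2 (Sf) sets flow on bond)
β0 stroke→I1  (I1 integral (f out))
β2 stroke→J1  (J1: last free bond brings effort in)

bond 0 →I1
bond 1 →Sf1
bond 2 →J1
bond 3 →Sf2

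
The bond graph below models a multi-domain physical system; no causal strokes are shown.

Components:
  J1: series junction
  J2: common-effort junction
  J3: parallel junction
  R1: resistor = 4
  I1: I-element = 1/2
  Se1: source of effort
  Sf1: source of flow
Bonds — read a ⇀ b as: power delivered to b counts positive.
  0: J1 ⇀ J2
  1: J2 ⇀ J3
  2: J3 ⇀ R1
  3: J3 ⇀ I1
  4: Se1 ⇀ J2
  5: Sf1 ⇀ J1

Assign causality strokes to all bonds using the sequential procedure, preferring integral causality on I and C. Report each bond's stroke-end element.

bond 4 |J2  (Se1 (Se) sets effort on bond)
bond 5 |Sf1  (source Sf1 imposes f)
bond 0 |J1  (common-f at J1 fixed by 5)
bond 1 |J3  (J2 effort already set via bond 4)
bond 2 |R1  (common-e at J3 fixed by 1)
bond 3 |I1  (common-e at J3 fixed by 1)

#0 →J1
#1 →J3
#2 →R1
#3 →I1
#4 →J2
#5 →Sf1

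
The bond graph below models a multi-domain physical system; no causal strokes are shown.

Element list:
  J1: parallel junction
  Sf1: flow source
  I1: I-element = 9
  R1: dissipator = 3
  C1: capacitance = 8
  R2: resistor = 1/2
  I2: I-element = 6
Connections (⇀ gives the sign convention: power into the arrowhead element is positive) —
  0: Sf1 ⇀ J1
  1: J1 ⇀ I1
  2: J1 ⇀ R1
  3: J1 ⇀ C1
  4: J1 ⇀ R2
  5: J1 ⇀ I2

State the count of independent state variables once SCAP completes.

3  (C1, I1, I2 all integral)

bond 0 stroke→Sf1  (Sf1 fixes flow; stroke at Sf1)
bond 1 stroke→I1  (I1: I, integral causality)
bond 3 stroke→J1  (C1 integral (e out))
bond 2 stroke→R1  (J1 effort already set via bond 3)
bond 4 stroke→R2  (0-jn J1 has e-setter on 3)
bond 5 stroke→I2  (common-e at J1 fixed by 3)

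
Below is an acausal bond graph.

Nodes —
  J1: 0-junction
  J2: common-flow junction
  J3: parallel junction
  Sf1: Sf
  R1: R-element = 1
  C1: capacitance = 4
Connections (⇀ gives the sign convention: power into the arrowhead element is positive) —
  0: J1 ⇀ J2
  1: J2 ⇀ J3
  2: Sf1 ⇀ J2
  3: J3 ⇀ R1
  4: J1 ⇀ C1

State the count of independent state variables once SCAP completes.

#2 stroke at Sf1  (Sf1 (Sf) sets flow on bond)
#0 stroke at J2  (J2 flow already set via bond 2)
#1 stroke at J2  (J2 flow already set via bond 2)
#3 stroke at J3  (closing 0-jn rule on J3)
#4 stroke at J1  (only one effort-in slot at J1)

1  (C1 all integral)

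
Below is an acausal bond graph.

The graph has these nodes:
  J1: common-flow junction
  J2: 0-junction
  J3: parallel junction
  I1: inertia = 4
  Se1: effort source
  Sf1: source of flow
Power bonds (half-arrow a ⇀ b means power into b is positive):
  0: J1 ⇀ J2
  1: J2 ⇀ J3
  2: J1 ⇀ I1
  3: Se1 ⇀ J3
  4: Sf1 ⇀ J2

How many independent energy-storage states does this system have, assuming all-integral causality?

1  (I1 all integral)

β3 stroke at J3  (Se1 fixes effort; stroke away)
β4 stroke at Sf1  (Sf1 (Sf) sets flow on bond)
β1 stroke at J2  (J3: bond 3 brought effort, rest push out)
β0 stroke at J1  (0-jn J2 has e-setter on 1)
β2 stroke at I1  (J1: last free bond brings flow in)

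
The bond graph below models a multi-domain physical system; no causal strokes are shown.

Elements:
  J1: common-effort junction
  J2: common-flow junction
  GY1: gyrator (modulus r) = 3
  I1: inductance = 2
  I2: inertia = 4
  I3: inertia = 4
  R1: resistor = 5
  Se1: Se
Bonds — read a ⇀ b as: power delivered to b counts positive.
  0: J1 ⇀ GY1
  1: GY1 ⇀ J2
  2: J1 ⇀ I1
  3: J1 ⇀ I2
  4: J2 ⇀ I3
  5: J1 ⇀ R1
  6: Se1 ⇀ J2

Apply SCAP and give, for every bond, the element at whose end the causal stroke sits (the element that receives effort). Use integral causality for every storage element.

b0 |J1
b1 |J2
b2 |I1
b3 |I2
b4 |I3
b5 |R1
b6 |J2

#6 →J2  (source Se1 imposes e)
#2 →I1  (I1 outputs flow p/I1)
#3 →I2  (I2 outputs flow p/I2)
#4 →I3  (I3: I, integral causality)
#1 →J2  (1-jn J2 has f-setter on 4)
#0 →J1  (GY1 both-in/both-out from 1)
#5 →R1  (0-jn J1 has e-setter on 0)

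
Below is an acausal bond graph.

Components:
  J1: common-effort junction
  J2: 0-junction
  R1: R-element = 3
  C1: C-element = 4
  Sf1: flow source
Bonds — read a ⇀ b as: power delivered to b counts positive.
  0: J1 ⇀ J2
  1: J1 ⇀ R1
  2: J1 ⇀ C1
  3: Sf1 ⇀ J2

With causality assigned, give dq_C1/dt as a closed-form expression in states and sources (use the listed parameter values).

b3 |Sf1  (Sf1: flow source, stroke at near end)
b0 |J2  (only one effort-in slot at J2)
b2 |J1  (C1 outputs effort q/C1)
b1 |R1  (common-e at J1 fixed by 2)

dq_C1/dt = F_Sf1 - q_C1/12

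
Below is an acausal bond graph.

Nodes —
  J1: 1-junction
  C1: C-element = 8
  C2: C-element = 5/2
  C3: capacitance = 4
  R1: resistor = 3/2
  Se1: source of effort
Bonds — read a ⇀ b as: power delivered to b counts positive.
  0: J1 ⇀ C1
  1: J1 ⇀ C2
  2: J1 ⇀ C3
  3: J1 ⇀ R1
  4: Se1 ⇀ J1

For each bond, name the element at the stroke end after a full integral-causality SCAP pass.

bond 0 |J1
bond 1 |J1
bond 2 |J1
bond 3 |R1
bond 4 |J1

bond 4 stroke→J1  (Se1 fixes effort; stroke away)
bond 0 stroke→J1  (C1: C, integral causality)
bond 1 stroke→J1  (C2 integral (e out))
bond 2 stroke→J1  (C3 outputs effort q/C3)
bond 3 stroke→R1  (only one flow-in slot at J1)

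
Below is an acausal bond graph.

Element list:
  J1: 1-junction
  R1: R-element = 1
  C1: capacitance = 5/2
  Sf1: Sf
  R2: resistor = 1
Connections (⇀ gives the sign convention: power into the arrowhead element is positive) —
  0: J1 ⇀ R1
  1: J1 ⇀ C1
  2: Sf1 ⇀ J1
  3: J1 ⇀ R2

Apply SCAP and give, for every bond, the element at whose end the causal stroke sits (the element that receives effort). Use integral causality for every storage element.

#0 stroke at J1
#1 stroke at J1
#2 stroke at Sf1
#3 stroke at J1

β2 |Sf1  (Sf1 fixes flow; stroke at Sf1)
β0 |J1  (J1: bond 2 brought flow, rest push out)
β1 |J1  (J1: bond 2 brought flow, rest push out)
β3 |J1  (J1 flow already set via bond 2)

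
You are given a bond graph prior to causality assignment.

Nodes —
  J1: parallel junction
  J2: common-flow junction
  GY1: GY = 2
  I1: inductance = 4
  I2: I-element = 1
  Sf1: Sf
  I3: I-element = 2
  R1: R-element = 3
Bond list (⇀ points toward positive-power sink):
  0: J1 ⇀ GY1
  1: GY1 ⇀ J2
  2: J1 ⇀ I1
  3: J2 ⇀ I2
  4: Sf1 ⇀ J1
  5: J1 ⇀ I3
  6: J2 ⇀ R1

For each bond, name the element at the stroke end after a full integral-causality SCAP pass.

#0 |J1
#1 |J2
#2 |I1
#3 |I2
#4 |Sf1
#5 |I3
#6 |J2

bond 4 |Sf1  (Sf1 (Sf) sets flow on bond)
bond 2 |I1  (I1 outputs flow p/I1)
bond 3 |I2  (I2 integral (f out))
bond 1 |J2  (J2 flow already set via bond 3)
bond 6 |J2  (J2: bond 3 brought flow, rest push out)
bond 0 |J1  (GY1: gyrator matches bond 1)
bond 5 |I3  (0-jn J1 has e-setter on 0)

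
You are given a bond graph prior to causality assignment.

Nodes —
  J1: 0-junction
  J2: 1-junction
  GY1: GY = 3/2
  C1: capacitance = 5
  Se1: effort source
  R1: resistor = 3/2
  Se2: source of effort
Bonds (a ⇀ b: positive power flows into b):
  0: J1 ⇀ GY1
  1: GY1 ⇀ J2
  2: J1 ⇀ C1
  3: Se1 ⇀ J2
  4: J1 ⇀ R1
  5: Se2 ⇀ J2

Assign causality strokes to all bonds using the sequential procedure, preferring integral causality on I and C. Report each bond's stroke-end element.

#0 stroke at GY1
#1 stroke at GY1
#2 stroke at J1
#3 stroke at J2
#4 stroke at R1
#5 stroke at J2

b3 |J2  (source Se1 imposes e)
b5 |J2  (source Se2 imposes e)
b1 |GY1  (closing 1-jn rule on J2)
b0 |GY1  (GY GY1: same side as bond 1)
b2 |J1  (C1: C, integral causality)
b4 |R1  (common-e at J1 fixed by 2)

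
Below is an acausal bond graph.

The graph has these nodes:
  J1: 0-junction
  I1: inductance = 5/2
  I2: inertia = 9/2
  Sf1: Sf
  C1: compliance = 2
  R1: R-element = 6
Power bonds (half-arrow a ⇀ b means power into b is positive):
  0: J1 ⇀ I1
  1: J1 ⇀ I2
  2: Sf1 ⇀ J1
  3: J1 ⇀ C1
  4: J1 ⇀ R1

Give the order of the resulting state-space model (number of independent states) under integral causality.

bond 2 →Sf1  (Sf1 (Sf) sets flow on bond)
bond 0 →I1  (I1 integral (f out))
bond 1 →I2  (I2 outputs flow p/I2)
bond 3 →J1  (C1: C, integral causality)
bond 4 →R1  (J1: bond 3 brought effort, rest push out)

3  (C1, I1, I2 all integral)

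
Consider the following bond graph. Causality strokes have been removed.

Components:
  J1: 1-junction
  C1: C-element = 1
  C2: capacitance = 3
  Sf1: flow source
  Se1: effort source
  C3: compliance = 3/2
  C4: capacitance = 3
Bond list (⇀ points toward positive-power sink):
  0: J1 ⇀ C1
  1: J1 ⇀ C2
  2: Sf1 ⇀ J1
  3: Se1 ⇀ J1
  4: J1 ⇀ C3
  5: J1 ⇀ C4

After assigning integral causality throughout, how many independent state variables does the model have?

4  (C1, C2, C3, C4 all integral)

b2 →Sf1  (source Sf1 imposes f)
b3 →J1  (Se1: effort source, stroke at far end)
b0 →J1  (common-f at J1 fixed by 2)
b1 →J1  (common-f at J1 fixed by 2)
b4 →J1  (J1 flow already set via bond 2)
b5 →J1  (J1 flow already set via bond 2)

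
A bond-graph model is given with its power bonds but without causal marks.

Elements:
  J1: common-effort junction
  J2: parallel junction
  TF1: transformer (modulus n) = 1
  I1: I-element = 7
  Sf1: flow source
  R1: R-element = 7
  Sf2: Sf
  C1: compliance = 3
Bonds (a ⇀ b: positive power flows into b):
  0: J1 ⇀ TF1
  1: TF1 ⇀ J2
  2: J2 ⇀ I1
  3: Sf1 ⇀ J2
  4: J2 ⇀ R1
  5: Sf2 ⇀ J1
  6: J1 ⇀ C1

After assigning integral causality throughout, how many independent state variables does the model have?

bond 3 stroke at Sf1  (Sf1 fixes flow; stroke at Sf1)
bond 5 stroke at Sf2  (Sf2 (Sf) sets flow on bond)
bond 2 stroke at I1  (prefer integral on I1)
bond 6 stroke at J1  (prefer integral on C1)
bond 0 stroke at TF1  (J1: bond 6 brought effort, rest push out)
bond 1 stroke at J2  (TF1: transformer flips bond 0)
bond 4 stroke at R1  (J2 effort already set via bond 1)

2  (C1, I1 all integral)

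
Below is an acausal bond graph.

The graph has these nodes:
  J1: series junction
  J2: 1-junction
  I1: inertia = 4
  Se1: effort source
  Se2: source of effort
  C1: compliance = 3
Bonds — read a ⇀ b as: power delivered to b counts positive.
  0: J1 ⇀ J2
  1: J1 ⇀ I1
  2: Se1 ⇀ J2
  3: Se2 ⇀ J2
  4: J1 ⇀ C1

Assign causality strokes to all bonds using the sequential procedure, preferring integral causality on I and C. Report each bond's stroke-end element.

b0 stroke→J1
b1 stroke→I1
b2 stroke→J2
b3 stroke→J2
b4 stroke→J1

bond 2 →J2  (Se1 fixes effort; stroke away)
bond 3 →J2  (source Se2 imposes e)
bond 0 →J1  (J2: last free bond brings flow in)
bond 1 →I1  (I1: I, integral causality)
bond 4 →J1  (J1: bond 1 brought flow, rest push out)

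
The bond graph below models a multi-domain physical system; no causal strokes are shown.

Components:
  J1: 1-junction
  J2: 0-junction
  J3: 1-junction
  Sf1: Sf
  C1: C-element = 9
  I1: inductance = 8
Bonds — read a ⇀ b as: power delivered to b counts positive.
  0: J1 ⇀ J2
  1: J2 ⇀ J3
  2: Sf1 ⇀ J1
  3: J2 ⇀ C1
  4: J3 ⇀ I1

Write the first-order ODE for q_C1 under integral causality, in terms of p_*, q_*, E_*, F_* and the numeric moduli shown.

b2 |Sf1  (Sf1 fixes flow; stroke at Sf1)
b0 |J1  (J1: bond 2 brought flow, rest push out)
b3 |J2  (prefer integral on C1)
b1 |J3  (0-jn J2 has e-setter on 3)
b4 |I1  (J3: last free bond brings flow in)

dq_C1/dt = F_Sf1 - p_I1/8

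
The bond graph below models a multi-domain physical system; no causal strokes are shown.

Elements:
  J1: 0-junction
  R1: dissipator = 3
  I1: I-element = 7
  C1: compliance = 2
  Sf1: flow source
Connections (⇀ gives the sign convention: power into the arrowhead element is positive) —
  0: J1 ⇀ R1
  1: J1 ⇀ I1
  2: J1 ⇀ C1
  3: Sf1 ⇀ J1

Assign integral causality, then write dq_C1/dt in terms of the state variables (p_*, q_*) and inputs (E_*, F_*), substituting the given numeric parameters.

b3 stroke→Sf1  (Sf1 (Sf) sets flow on bond)
b1 stroke→I1  (I1: I, integral causality)
b2 stroke→J1  (C1 integral (e out))
b0 stroke→R1  (J1: bond 2 brought effort, rest push out)

dq_C1/dt = F_Sf1 - p_I1/7 - q_C1/6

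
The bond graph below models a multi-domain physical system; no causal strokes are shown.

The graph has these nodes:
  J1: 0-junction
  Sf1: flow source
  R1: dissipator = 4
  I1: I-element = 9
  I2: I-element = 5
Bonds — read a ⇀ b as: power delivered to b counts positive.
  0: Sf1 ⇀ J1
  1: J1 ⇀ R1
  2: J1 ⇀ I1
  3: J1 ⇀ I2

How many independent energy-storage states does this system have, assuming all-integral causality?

2  (I1, I2 all integral)

β0 stroke→Sf1  (Sf1: flow source, stroke at near end)
β2 stroke→I1  (prefer integral on I1)
β3 stroke→I2  (I2 integral (f out))
β1 stroke→J1  (J1: last free bond brings effort in)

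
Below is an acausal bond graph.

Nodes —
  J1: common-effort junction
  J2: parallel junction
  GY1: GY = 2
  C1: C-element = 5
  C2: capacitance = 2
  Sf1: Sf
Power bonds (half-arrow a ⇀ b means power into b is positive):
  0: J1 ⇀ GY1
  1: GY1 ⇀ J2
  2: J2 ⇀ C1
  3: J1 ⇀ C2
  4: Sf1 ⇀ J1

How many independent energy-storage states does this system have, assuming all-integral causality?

2  (C1, C2 all integral)

β4 stroke at Sf1  (Sf1 (Sf) sets flow on bond)
β2 stroke at J2  (C1 integral (e out))
β1 stroke at GY1  (J2: bond 2 brought effort, rest push out)
β0 stroke at GY1  (GY1 both-in/both-out from 1)
β3 stroke at J1  (only one effort-in slot at J1)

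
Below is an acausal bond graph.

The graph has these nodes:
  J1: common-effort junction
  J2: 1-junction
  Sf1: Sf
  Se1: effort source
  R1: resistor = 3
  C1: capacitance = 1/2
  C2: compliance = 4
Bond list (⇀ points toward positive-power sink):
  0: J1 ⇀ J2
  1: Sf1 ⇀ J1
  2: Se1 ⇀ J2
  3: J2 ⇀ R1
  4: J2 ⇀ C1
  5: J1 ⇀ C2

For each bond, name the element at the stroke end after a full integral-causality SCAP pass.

#0 →J2
#1 →Sf1
#2 →J2
#3 →R1
#4 →J2
#5 →J1

b1 stroke→Sf1  (Sf1 (Sf) sets flow on bond)
b2 stroke→J2  (Se1 (Se) sets effort on bond)
b4 stroke→J2  (C1 outputs effort q/C1)
b5 stroke→J1  (C2: C, integral causality)
b0 stroke→J2  (J1: bond 5 brought effort, rest push out)
b3 stroke→R1  (J2: last free bond brings flow in)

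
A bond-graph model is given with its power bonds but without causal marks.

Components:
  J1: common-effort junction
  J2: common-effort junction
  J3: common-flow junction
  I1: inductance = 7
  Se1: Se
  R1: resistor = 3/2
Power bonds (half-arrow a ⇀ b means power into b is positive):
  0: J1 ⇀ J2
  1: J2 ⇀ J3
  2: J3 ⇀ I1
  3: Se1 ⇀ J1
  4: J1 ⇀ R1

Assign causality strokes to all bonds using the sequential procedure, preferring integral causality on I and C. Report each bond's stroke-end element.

bond 3 stroke→J1  (source Se1 imposes e)
bond 0 stroke→J2  (0-jn J1 has e-setter on 3)
bond 4 stroke→R1  (J1 effort already set via bond 3)
bond 1 stroke→J3  (0-jn J2 has e-setter on 0)
bond 2 stroke→I1  (J3: last free bond brings flow in)

#0 stroke at J2
#1 stroke at J3
#2 stroke at I1
#3 stroke at J1
#4 stroke at R1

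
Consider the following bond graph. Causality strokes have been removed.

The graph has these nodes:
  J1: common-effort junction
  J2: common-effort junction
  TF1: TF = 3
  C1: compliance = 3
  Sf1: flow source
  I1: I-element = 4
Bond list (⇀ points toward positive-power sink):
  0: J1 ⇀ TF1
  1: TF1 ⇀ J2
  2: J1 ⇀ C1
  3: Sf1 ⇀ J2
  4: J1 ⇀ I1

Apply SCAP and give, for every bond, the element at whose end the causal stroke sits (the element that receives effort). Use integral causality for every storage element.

#3 stroke at Sf1  (source Sf1 imposes f)
#1 stroke at J2  (only one effort-in slot at J2)
#0 stroke at TF1  (TF1: transformer flips bond 1)
#2 stroke at J1  (C1 integral (e out))
#4 stroke at I1  (J1: bond 2 brought effort, rest push out)

b0 stroke at TF1
b1 stroke at J2
b2 stroke at J1
b3 stroke at Sf1
b4 stroke at I1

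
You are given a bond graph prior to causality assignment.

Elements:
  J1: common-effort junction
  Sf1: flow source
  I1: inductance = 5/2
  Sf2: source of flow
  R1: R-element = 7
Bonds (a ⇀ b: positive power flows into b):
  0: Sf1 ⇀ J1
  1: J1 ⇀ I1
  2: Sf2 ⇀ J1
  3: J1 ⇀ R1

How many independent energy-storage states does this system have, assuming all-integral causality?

β0 →Sf1  (Sf1 (Sf) sets flow on bond)
β2 →Sf2  (Sf2 (Sf) sets flow on bond)
β1 →I1  (I1 integral (f out))
β3 →J1  (closing 0-jn rule on J1)

1  (I1 all integral)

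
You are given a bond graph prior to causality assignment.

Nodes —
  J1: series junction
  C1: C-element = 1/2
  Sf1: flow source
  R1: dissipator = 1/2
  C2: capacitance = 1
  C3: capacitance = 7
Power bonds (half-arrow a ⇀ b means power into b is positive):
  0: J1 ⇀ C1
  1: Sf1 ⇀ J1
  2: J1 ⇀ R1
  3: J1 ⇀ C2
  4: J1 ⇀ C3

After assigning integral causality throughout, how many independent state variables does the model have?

3  (C1, C2, C3 all integral)

bond 1 stroke→Sf1  (Sf1 fixes flow; stroke at Sf1)
bond 0 stroke→J1  (J1 flow already set via bond 1)
bond 2 stroke→J1  (1-jn J1 has f-setter on 1)
bond 3 stroke→J1  (1-jn J1 has f-setter on 1)
bond 4 stroke→J1  (common-f at J1 fixed by 1)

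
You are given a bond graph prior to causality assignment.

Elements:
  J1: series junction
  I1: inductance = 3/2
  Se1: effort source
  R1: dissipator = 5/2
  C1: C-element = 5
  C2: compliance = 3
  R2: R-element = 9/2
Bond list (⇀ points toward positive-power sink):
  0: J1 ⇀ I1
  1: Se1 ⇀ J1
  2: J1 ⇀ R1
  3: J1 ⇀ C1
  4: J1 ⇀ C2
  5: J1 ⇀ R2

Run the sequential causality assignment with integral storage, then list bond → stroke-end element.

#0 stroke→I1
#1 stroke→J1
#2 stroke→J1
#3 stroke→J1
#4 stroke→J1
#5 stroke→J1

β1 →J1  (source Se1 imposes e)
β0 →I1  (I1: I, integral causality)
β2 →J1  (J1 flow already set via bond 0)
β3 →J1  (J1: bond 0 brought flow, rest push out)
β4 →J1  (common-f at J1 fixed by 0)
β5 →J1  (J1: bond 0 brought flow, rest push out)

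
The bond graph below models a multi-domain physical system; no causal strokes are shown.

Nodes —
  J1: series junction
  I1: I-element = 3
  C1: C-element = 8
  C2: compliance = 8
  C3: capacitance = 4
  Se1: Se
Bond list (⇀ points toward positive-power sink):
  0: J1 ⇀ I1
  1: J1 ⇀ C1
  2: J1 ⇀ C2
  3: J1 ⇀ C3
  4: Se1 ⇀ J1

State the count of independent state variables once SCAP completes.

4  (C1, C2, C3, I1 all integral)

bond 4 |J1  (Se1 (Se) sets effort on bond)
bond 0 |I1  (I1: I, integral causality)
bond 1 |J1  (1-jn J1 has f-setter on 0)
bond 2 |J1  (common-f at J1 fixed by 0)
bond 3 |J1  (1-jn J1 has f-setter on 0)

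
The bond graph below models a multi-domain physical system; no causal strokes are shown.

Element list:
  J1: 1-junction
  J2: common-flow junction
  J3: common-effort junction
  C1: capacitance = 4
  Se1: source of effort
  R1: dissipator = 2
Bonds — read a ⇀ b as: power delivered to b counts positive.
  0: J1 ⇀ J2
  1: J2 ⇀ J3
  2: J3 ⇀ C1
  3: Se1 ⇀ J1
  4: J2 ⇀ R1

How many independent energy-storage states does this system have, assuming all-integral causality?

bond 3 stroke→J1  (Se1 (Se) sets effort on bond)
bond 0 stroke→J2  (J1 needs exactly one f-in)
bond 2 stroke→J3  (C1: C, integral causality)
bond 1 stroke→J2  (J3: bond 2 brought effort, rest push out)
bond 4 stroke→R1  (J2 needs exactly one f-in)

1  (C1 all integral)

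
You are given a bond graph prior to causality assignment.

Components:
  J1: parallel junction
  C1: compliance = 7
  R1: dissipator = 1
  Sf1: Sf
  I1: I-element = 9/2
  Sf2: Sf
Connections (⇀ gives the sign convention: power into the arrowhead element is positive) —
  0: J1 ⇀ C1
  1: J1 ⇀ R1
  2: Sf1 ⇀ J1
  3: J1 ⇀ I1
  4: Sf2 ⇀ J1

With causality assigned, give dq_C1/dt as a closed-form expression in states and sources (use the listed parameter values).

dq_C1/dt = F_Sf1 + F_Sf2 - 2*p_I1/9 - q_C1/7

b2 stroke→Sf1  (Sf1 fixes flow; stroke at Sf1)
b4 stroke→Sf2  (Sf2 (Sf) sets flow on bond)
b0 stroke→J1  (prefer integral on C1)
b1 stroke→R1  (common-e at J1 fixed by 0)
b3 stroke→I1  (J1 effort already set via bond 0)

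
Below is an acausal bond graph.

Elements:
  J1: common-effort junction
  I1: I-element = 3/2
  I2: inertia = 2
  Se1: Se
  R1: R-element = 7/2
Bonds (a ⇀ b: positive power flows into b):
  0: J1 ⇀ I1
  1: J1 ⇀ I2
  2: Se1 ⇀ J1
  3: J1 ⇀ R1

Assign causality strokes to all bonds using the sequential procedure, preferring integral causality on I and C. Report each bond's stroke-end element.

bond 2 |J1  (Se1 (Se) sets effort on bond)
bond 0 |I1  (J1: bond 2 brought effort, rest push out)
bond 1 |I2  (J1: bond 2 brought effort, rest push out)
bond 3 |R1  (J1 effort already set via bond 2)

b0 |I1
b1 |I2
b2 |J1
b3 |R1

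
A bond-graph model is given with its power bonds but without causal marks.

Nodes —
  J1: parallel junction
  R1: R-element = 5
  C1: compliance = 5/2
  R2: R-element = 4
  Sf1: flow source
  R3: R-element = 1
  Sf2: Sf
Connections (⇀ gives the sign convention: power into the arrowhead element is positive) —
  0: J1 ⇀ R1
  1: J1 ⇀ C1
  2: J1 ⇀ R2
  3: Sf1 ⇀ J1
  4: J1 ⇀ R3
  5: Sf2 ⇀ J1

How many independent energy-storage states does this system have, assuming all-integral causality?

bond 3 stroke at Sf1  (Sf1: flow source, stroke at near end)
bond 5 stroke at Sf2  (Sf2 (Sf) sets flow on bond)
bond 1 stroke at J1  (prefer integral on C1)
bond 0 stroke at R1  (0-jn J1 has e-setter on 1)
bond 2 stroke at R2  (J1 effort already set via bond 1)
bond 4 stroke at R3  (common-e at J1 fixed by 1)

1  (C1 all integral)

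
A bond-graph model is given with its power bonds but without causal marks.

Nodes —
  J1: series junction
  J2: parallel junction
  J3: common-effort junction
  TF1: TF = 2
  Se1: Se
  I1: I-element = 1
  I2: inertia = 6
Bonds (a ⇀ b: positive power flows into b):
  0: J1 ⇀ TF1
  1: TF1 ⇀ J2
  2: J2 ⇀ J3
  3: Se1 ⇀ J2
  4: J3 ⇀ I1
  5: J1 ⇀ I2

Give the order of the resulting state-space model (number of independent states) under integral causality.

#3 stroke→J2  (Se1 fixes effort; stroke away)
#1 stroke→TF1  (common-e at J2 fixed by 3)
#2 stroke→J3  (J2: bond 3 brought effort, rest push out)
#4 stroke→I1  (J3 effort already set via bond 2)
#0 stroke→J1  (TF1: transformer flips bond 1)
#5 stroke→I2  (J1: last free bond brings flow in)

2  (I1, I2 all integral)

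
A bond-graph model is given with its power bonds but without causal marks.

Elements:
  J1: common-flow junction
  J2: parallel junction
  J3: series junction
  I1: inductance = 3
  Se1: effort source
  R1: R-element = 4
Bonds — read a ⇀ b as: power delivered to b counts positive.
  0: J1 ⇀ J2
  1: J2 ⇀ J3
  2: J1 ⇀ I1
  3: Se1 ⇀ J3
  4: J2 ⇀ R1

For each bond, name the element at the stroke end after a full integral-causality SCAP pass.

b3 stroke at J3  (Se1 fixes effort; stroke away)
b1 stroke at J2  (J3: last free bond brings flow in)
b0 stroke at J1  (common-e at J2 fixed by 1)
b4 stroke at R1  (J2 effort already set via bond 1)
b2 stroke at I1  (closing 1-jn rule on J1)

β0 |J1
β1 |J2
β2 |I1
β3 |J3
β4 |R1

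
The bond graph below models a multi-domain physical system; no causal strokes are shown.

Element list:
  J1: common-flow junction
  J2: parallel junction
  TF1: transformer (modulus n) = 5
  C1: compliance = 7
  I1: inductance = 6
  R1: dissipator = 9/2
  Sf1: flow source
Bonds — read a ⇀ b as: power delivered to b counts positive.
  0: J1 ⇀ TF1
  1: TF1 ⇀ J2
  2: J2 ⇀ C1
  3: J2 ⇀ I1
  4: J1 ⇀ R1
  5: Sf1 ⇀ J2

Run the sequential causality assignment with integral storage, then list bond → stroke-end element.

b0 stroke at J1
b1 stroke at TF1
b2 stroke at J2
b3 stroke at I1
b4 stroke at R1
b5 stroke at Sf1

bond 5 stroke→Sf1  (Sf1 (Sf) sets flow on bond)
bond 2 stroke→J2  (C1 outputs effort q/C1)
bond 1 stroke→TF1  (0-jn J2 has e-setter on 2)
bond 3 stroke→I1  (0-jn J2 has e-setter on 2)
bond 0 stroke→J1  (TF1 one-in-one-out from 1)
bond 4 stroke→R1  (only one flow-in slot at J1)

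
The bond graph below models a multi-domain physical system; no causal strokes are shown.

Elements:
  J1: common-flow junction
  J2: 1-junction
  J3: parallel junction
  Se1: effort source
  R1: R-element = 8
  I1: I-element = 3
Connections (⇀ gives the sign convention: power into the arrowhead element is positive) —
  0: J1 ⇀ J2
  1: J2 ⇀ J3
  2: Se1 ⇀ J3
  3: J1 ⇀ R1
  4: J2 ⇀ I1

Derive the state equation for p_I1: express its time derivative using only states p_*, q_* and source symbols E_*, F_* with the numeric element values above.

bond 2 |J3  (Se1 fixes effort; stroke away)
bond 1 |J2  (J3 effort already set via bond 2)
bond 4 |I1  (I1: I, integral causality)
bond 0 |J2  (common-f at J2 fixed by 4)
bond 3 |J1  (1-jn J1 has f-setter on 0)

dp_I1/dt = -E_Se1 - 8*p_I1/3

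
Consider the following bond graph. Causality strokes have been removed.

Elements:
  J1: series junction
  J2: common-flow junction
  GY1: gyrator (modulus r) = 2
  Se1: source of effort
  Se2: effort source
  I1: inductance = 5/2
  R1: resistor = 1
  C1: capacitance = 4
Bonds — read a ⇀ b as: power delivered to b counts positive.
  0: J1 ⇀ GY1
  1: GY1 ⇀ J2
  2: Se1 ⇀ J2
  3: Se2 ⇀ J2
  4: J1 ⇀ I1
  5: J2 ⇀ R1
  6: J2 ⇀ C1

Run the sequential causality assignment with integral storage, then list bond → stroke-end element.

bond 0 →J1
bond 1 →J2
bond 2 →J2
bond 3 →J2
bond 4 →I1
bond 5 →R1
bond 6 →J2

bond 2 stroke at J2  (Se1: effort source, stroke at far end)
bond 3 stroke at J2  (source Se2 imposes e)
bond 4 stroke at I1  (prefer integral on I1)
bond 0 stroke at J1  (J1: bond 4 brought flow, rest push out)
bond 1 stroke at J2  (GY GY1: same side as bond 0)
bond 6 stroke at J2  (C1: C, integral causality)
bond 5 stroke at R1  (only one flow-in slot at J2)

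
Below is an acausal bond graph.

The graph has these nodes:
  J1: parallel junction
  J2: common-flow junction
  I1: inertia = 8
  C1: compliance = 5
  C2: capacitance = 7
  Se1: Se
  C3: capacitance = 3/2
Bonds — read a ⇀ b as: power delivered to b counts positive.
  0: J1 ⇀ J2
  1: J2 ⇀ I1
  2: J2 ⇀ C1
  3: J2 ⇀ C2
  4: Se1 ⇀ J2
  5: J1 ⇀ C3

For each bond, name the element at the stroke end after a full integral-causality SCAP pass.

b0 |J2
b1 |I1
b2 |J2
b3 |J2
b4 |J2
b5 |J1

b4 |J2  (Se1 fixes effort; stroke away)
b1 |I1  (I1 outputs flow p/I1)
b0 |J2  (J2 flow already set via bond 1)
b2 |J2  (J2 flow already set via bond 1)
b3 |J2  (1-jn J2 has f-setter on 1)
b5 |J1  (J1 needs exactly one e-in)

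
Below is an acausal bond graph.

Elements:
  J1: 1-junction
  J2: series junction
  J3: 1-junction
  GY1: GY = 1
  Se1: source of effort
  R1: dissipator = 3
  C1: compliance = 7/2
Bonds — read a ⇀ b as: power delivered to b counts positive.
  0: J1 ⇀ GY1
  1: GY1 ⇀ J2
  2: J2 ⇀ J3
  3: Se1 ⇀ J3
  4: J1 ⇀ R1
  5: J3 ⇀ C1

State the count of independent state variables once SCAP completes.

β3 →J3  (source Se1 imposes e)
β5 →J3  (C1 outputs effort q/C1)
β2 →J2  (J3: last free bond brings flow in)
β1 →GY1  (closing 1-jn rule on J2)
β0 →GY1  (through GY1, causality inverts; strokes same side of GY1)
β4 →J1  (1-jn J1 has f-setter on 0)

1  (C1 all integral)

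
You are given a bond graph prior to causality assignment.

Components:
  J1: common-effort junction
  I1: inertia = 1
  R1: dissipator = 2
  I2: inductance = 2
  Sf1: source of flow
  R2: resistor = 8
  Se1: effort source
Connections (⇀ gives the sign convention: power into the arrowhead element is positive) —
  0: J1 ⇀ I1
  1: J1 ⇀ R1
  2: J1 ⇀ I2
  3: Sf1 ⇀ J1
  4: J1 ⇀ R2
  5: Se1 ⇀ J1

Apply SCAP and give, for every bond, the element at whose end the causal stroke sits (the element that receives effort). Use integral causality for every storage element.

bond 3 |Sf1  (Sf1 fixes flow; stroke at Sf1)
bond 5 |J1  (Se1 (Se) sets effort on bond)
bond 0 |I1  (J1: bond 5 brought effort, rest push out)
bond 1 |R1  (common-e at J1 fixed by 5)
bond 2 |I2  (common-e at J1 fixed by 5)
bond 4 |R2  (J1 effort already set via bond 5)

β0 →I1
β1 →R1
β2 →I2
β3 →Sf1
β4 →R2
β5 →J1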